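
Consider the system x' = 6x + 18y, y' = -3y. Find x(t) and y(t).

Coefficient matrix A = [[6, 18], [0, -3]].
Characteristic polynomial det(A - λI) = λ^2 - 3λ - 18 = 0.
Eigenvalues λ = -3, 6.
For λ=-3: (A-λI) row 1 is [9, 18], so an eigenvector is (-2, 1).
For λ=6: (A-λI) row 1 is [0, 18], so an eigenvector is (-1, 0).
General solution: c_1e^(-3t)(-2,1) + c_2e^(6t)(-1,0).

x(t) = -2c_1e^(-3t) - c_2e^(6t), y(t) = c_1e^(-3t)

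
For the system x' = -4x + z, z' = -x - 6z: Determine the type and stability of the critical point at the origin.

A = [[-4,1],[-1,-6]]; det(A-λI) = λ^2 + 10λ + 25.
repeated λ = -5 with a single eigenvector.

stable improper node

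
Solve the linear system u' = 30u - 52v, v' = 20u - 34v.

Coefficient matrix A = [[30, -52], [20, -34]].
Characteristic polynomial det(A - λI) = λ^2 + 4λ + 20 = 0.
Eigenvalues λ = -2 ± 4i (complex conjugate pair).
For λ=-2+4i: an eigenvector is (-2,-1) - i(-3,-2) = (-2 + 3i, -1 + 2i).
A real fundamental pair from Re and Im of e^((-2+4i)t)v: X_1 = e^(-2t)(cos(4t)·(-2,-1) + sin(4t)·(-3,-2)), X_2 = e^(-2t)(sin(4t)·(-2,-1) - cos(4t)·(-3,-2)).
General solution: c_1X_1 + c_2X_2.

u(t) = -3c_1e^(-2t)sin(4t) - 2c_1e^(-2t)cos(4t) - 2c_2e^(-2t)sin(4t) + 3c_2e^(-2t)cos(4t), v(t) = -2c_1e^(-2t)sin(4t) - c_1e^(-2t)cos(4t) - c_2e^(-2t)sin(4t) + 2c_2e^(-2t)cos(4t)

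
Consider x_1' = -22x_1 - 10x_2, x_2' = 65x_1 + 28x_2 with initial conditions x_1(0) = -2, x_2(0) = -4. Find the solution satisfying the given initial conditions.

Coefficient matrix A = [[-22, -10], [65, 28]].
Characteristic polynomial det(A - λI) = λ^2 - 6λ + 34 = 0.
Eigenvalues λ = 3 ± 5i (complex conjugate pair).
For λ=3+5i: an eigenvector is (1,-3) - i(1,-2) = (1 - i, -3 + 2i).
A real fundamental pair from Re and Im of e^((3+5i)t)v: X_1 = e^(3t)(cos(5t)·(1,-3) + sin(5t)·(1,-2)), X_2 = e^(3t)(sin(5t)·(1,-3) - cos(5t)·(1,-2)).
General solution: c_1X_1 + c_2X_2.
Applying x_1(0)=-2, x_2(0)=-4 gives c_1=8, c_2=10.

x_1(t) = 18e^(3t)sin(5t) - 2e^(3t)cos(5t), x_2(t) = -46e^(3t)sin(5t) - 4e^(3t)cos(5t)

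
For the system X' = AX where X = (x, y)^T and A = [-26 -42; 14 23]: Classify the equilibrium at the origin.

saddle

A = [[-26,-42],[14,23]]; det(A-λI) = λ^2 + 3λ - 10.
λ = -5, 2: opposite signs.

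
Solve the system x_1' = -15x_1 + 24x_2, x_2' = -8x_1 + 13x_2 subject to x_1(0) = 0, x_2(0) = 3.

Coefficient matrix A = [[-15, 24], [-8, 13]].
Characteristic polynomial det(A - λI) = λ^2 + 2λ - 3 = 0.
Eigenvalues λ = 1, -3.
For λ=1: (A-λI) row 1 is [-16, 24], so an eigenvector is (-3, -2).
For λ=-3: (A-λI) row 1 is [-12, 24], so an eigenvector is (2, 1).
General solution: c_1e^(t)(-3,-2) + c_2e^(-3t)(2,1).
Applying x_1(0)=0, x_2(0)=3 gives c_1=-6, c_2=-9.

x_1(t) = 18e^(t) - 18e^(-3t), x_2(t) = 12e^(t) - 9e^(-3t)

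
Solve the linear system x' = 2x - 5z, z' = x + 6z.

x(t) = -C_1e^(4t)sin(t) - 2C_1e^(4t)cos(t) - 2C_2e^(4t)sin(t) + C_2e^(4t)cos(t), z(t) = C_1e^(4t)cos(t) + C_2e^(4t)sin(t)

Coefficient matrix A = [[2, -5], [1, 6]].
Characteristic polynomial det(A - λI) = λ^2 - 8λ + 17 = 0.
Eigenvalues λ = 4 ± i (complex conjugate pair).
For λ=4+i: an eigenvector is (-2,1) - i(-1,0) = (-2 + i, 1).
A real fundamental pair from Re and Im of e^((4+i)t)v: X_1 = e^(4t)(cos(t)·(-2,1) + sin(t)·(-1,0)), X_2 = e^(4t)(sin(t)·(-2,1) - cos(t)·(-1,0)).
General solution: C_1X_1 + C_2X_2.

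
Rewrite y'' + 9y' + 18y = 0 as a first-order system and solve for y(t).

y(t) = c_1e^(-3t) + c_2e^(-6t)

Let x_1 = y, x_2 = y'. Then x_1' = x_2 and x_2' = -18x_1 - 9x_2.
A = [[0,1],[-18,-9]]; det(A-λI) = λ^2 + 9λ + 18.
Eigenvalues λ = -3, -6 with eigenvectors (1,-3), (1,-6).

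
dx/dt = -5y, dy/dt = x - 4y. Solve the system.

x(t) = 2C_1e^(-2t)sin(t) + C_1e^(-2t)cos(t) + C_2e^(-2t)sin(t) - 2C_2e^(-2t)cos(t), y(t) = C_1e^(-2t)sin(t) - C_2e^(-2t)cos(t)

Coefficient matrix A = [[0, -5], [1, -4]].
Characteristic polynomial det(A - λI) = λ^2 + 4λ + 5 = 0.
Eigenvalues λ = -2 ± i (complex conjugate pair).
For λ=-2+i: an eigenvector is (1,0) - i(2,1) = (1 - 2i, 0 - i).
A real fundamental pair from Re and Im of e^((-2+i)t)v: X_1 = e^(-2t)(cos(t)·(1,0) + sin(t)·(2,1)), X_2 = e^(-2t)(sin(t)·(1,0) - cos(t)·(2,1)).
General solution: C_1X_1 + C_2X_2.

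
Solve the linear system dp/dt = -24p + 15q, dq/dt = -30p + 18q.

p(t) = C_1e^(-3t)sin(3t) + 2C_1e^(-3t)cos(3t) + 2C_2e^(-3t)sin(3t) - C_2e^(-3t)cos(3t), q(t) = C_1e^(-3t)sin(3t) + 3C_1e^(-3t)cos(3t) + 3C_2e^(-3t)sin(3t) - C_2e^(-3t)cos(3t)

Coefficient matrix A = [[-24, 15], [-30, 18]].
Characteristic polynomial det(A - λI) = λ^2 + 6λ + 18 = 0.
Eigenvalues λ = -3 ± 3i (complex conjugate pair).
For λ=-3+3i: an eigenvector is (2,3) - i(1,1) = (2 - i, 3 - i).
A real fundamental pair from Re and Im of e^((-3+3i)t)v: X_1 = e^(-3t)(cos(3t)·(2,3) + sin(3t)·(1,1)), X_2 = e^(-3t)(sin(3t)·(2,3) - cos(3t)·(1,1)).
General solution: C_1X_1 + C_2X_2.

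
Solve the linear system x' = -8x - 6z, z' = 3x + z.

Coefficient matrix A = [[-8, -6], [3, 1]].
Characteristic polynomial det(A - λI) = λ^2 + 7λ + 10 = 0.
Eigenvalues λ = -5, -2.
For λ=-5: (A-λI) row 1 is [-3, -6], so an eigenvector is (2, -1).
For λ=-2: (A-λI) row 1 is [-6, -6], so an eigenvector is (1, -1).
General solution: c_1e^(-5t)(2,-1) + c_2e^(-2t)(1,-1).

x(t) = 2c_1e^(-5t) + c_2e^(-2t), z(t) = -c_1e^(-5t) - c_2e^(-2t)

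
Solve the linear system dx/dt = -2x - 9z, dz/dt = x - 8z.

Coefficient matrix A = [[-2, -9], [1, -8]].
Characteristic polynomial det(A - λI) = λ^2 + 10λ + 25 = 0.
Single eigenvalue λ = -5 with algebraic multiplicity 2.
Eigenvector v = (-3,-1); generalized eigenvector w with (A-λI)w=v is (2,1).
General solution: e^(-5t)[c_1·v + c_2·(t·v + w)].

x(t) = -3c_1e^(-5t) - 3c_2te^(-5t) + 2c_2e^(-5t), z(t) = -c_1e^(-5t) - c_2te^(-5t) + c_2e^(-5t)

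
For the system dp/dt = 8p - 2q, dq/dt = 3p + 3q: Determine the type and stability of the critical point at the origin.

unstable node

A = [[8,-2],[3,3]]; det(A-λI) = λ^2 - 11λ + 30.
λ = 6, 5: both positive.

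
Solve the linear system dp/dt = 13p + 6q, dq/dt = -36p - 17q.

p(t) = -C_1e^(t) + C_2e^(-5t), q(t) = 2C_1e^(t) - 3C_2e^(-5t)

Coefficient matrix A = [[13, 6], [-36, -17]].
Characteristic polynomial det(A - λI) = λ^2 + 4λ - 5 = 0.
Eigenvalues λ = 1, -5.
For λ=1: (A-λI) row 1 is [12, 6], so an eigenvector is (-1, 2).
For λ=-5: (A-λI) row 1 is [18, 6], so an eigenvector is (1, -3).
General solution: C_1e^(t)(-1,2) + C_2e^(-5t)(1,-3).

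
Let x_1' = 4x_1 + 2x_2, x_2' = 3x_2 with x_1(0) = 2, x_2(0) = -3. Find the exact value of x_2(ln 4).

-192

A = [[4,2],[0,3]]; eigenvalues λ = 4, 3.
Eigenvectors: (1,0) for λ=4, (2,-1) for λ=3.
From the initial condition, c_1 = -4, c_2 = 3.
x_2(ln 4) = (-4)(4^4)(0) + (3)(4^3)(-1) = -192.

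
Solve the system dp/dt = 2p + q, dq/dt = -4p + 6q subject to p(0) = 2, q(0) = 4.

Coefficient matrix A = [[2, 1], [-4, 6]].
Characteristic polynomial det(A - λI) = λ^2 - 8λ + 16 = 0.
Single eigenvalue λ = 4 with algebraic multiplicity 2.
Eigenvector v = (1,2); generalized eigenvector w with (A-λI)w=v is (0,1).
General solution: e^(4t)[c_1·v + c_2·(t·v + w)].
Applying p(0)=2, q(0)=4 gives c_1=2, c_2=0.

p(t) = 2e^(4t), q(t) = 4e^(4t)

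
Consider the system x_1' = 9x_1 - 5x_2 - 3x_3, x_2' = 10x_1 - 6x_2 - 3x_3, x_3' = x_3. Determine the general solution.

x_1(t) = -K_1e^(-t) + K_2e^(4t) + K_3e^(t), x_2(t) = -2K_1e^(-t) + K_2e^(4t) + K_3e^(t), x_3(t) = K_3e^(t)

Coefficient matrix A = [[9, -5, -3], [10, -6, -3], [0, 0, 1]].
det(A - λI) = 0 gives eigenvalues λ = -1, 4, 1.
For λ=-1: eigenvector (-1,-2,0).
For λ=4: eigenvector (1,1,0).
For λ=1: eigenvector (1,1,1).
General solution: K_1e^(-t)(-1,-2,0) + K_2e^(4t)(1,1,0) + K_3e^(t)(1,1,1).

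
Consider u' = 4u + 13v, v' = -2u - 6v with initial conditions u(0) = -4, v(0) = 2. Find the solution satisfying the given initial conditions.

u(t) = 6e^(-t)sin(t) - 4e^(-t)cos(t), v(t) = -2e^(-t)sin(t) + 2e^(-t)cos(t)

Coefficient matrix A = [[4, 13], [-2, -6]].
Characteristic polynomial det(A - λI) = λ^2 + 2λ + 2 = 0.
Eigenvalues λ = -1 ± i (complex conjugate pair).
For λ=-1+i: an eigenvector is (-3,1) - i(-2,1) = (-3 + 2i, 1 - i).
A real fundamental pair from Re and Im of e^((-1+i)t)v: X_1 = e^(-t)(cos(t)·(-3,1) + sin(t)·(-2,1)), X_2 = e^(-t)(sin(t)·(-3,1) - cos(t)·(-2,1)).
General solution: C_1X_1 + C_2X_2.
Applying u(0)=-4, v(0)=2 gives C_1=0, C_2=-2.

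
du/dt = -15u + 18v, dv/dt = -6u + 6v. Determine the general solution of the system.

u(t) = -3c_1e^(-3t) - 2c_2e^(-6t), v(t) = -2c_1e^(-3t) - c_2e^(-6t)

Coefficient matrix A = [[-15, 18], [-6, 6]].
Characteristic polynomial det(A - λI) = λ^2 + 9λ + 18 = 0.
Eigenvalues λ = -3, -6.
For λ=-3: (A-λI) row 1 is [-12, 18], so an eigenvector is (-3, -2).
For λ=-6: (A-λI) row 1 is [-9, 18], so an eigenvector is (-2, -1).
General solution: c_1e^(-3t)(-3,-2) + c_2e^(-6t)(-2,-1).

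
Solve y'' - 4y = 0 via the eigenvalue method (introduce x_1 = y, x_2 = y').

Let x_1 = y, x_2 = y'. Then x_1' = x_2 and x_2' = 4x_1.
A = [[0,1],[4,0]]; det(A-λI) = λ^2 - 4.
Eigenvalues λ = -2, 2 with eigenvectors (1,-2), (1,2).

y(t) = c_1e^(-2t) + c_2e^(2t)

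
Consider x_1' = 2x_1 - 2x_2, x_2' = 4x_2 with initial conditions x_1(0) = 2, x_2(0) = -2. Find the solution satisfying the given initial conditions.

Coefficient matrix A = [[2, -2], [0, 4]].
Characteristic polynomial det(A - λI) = λ^2 - 6λ + 8 = 0.
Eigenvalues λ = 2, 4.
For λ=2: (A-λI) row 1 is [0, -2], so an eigenvector is (1, 0).
For λ=4: (A-λI) row 1 is [-2, -2], so an eigenvector is (-1, 1).
General solution: c_1e^(2t)(1,0) + c_2e^(4t)(-1,1).
Applying x_1(0)=2, x_2(0)=-2 gives c_1=0, c_2=-2.

x_1(t) = 2e^(4t), x_2(t) = -2e^(4t)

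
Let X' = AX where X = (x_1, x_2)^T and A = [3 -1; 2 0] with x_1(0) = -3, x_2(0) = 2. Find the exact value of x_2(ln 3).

-42

A = [[3,-1],[2,0]]; eigenvalues λ = 2, 1.
Eigenvectors: (1,1) for λ=2, (-1,-2) for λ=1.
From the initial condition, c_1 = -8, c_2 = -5.
x_2(ln 3) = (-8)(3^2)(1) + (-5)(3^1)(-2) = -42.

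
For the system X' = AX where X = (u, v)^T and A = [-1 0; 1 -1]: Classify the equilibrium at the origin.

stable improper node

A = [[-1,0],[1,-1]]; det(A-λI) = λ^2 + 2λ + 1.
repeated λ = -1 with a single eigenvector.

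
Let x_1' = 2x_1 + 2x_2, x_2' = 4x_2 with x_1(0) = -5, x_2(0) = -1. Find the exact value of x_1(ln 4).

A = [[2,2],[0,4]]; eigenvalues λ = 4, 2.
Eigenvectors: (1,1) for λ=4, (-1,0) for λ=2.
From the initial condition, c_1 = -1, c_2 = 4.
x_1(ln 4) = (-1)(4^4)(1) + (4)(4^2)(-1) = -320.

-320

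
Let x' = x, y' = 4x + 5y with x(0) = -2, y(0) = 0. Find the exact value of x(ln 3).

-6

A = [[1,0],[4,5]]; eigenvalues λ = 5, 1.
Eigenvectors: (0,-1) for λ=5, (1,-1) for λ=1.
From the initial condition, c_1 = 2, c_2 = -2.
x(ln 3) = (2)(3^5)(0) + (-2)(3^1)(1) = -6.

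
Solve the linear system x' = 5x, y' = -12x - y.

x(t) = -K_2e^(5t), y(t) = -K_1e^(-t) + 2K_2e^(5t)

Coefficient matrix A = [[5, 0], [-12, -1]].
Characteristic polynomial det(A - λI) = λ^2 - 4λ - 5 = 0.
Eigenvalues λ = -1, 5.
For λ=-1: (A-λI) row 1 is [6, 0], so an eigenvector is (0, -1).
For λ=5: (A-λI) row 2 is [-12, -6], so an eigenvector is (-1, 2).
General solution: K_1e^(-t)(0,-1) + K_2e^(5t)(-1,2).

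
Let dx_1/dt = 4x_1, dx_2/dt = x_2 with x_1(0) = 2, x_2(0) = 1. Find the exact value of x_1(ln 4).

512

A = [[4,0],[0,1]]; eigenvalues λ = 1, 4.
Eigenvectors: (0,-1) for λ=1, (1,0) for λ=4.
From the initial condition, c_1 = -1, c_2 = 2.
x_1(ln 4) = (-1)(4^1)(0) + (2)(4^4)(1) = 512.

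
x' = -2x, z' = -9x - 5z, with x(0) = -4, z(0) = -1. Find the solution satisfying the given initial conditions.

x(t) = -4e^(-2t), z(t) = 12e^(-2t) - 13e^(-5t)

Coefficient matrix A = [[-2, 0], [-9, -5]].
Characteristic polynomial det(A - λI) = λ^2 + 7λ + 10 = 0.
Eigenvalues λ = -5, -2.
For λ=-5: (A-λI) row 1 is [3, 0], so an eigenvector is (0, 1).
For λ=-2: (A-λI) row 2 is [-9, -3], so an eigenvector is (-1, 3).
General solution: C_1e^(-5t)(0,1) + C_2e^(-2t)(-1,3).
Applying x(0)=-4, z(0)=-1 gives C_1=-13, C_2=4.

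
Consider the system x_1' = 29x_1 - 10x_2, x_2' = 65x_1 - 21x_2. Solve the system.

Coefficient matrix A = [[29, -10], [65, -21]].
Characteristic polynomial det(A - λI) = λ^2 - 8λ + 41 = 0.
Eigenvalues λ = 4 ± 5i (complex conjugate pair).
For λ=4+5i: an eigenvector is (1,3) - i(-1,-2) = (1 + i, 3 + 2i).
A real fundamental pair from Re and Im of e^((4+5i)t)v: X_1 = e^(4t)(cos(5t)·(1,3) + sin(5t)·(-1,-2)), X_2 = e^(4t)(sin(5t)·(1,3) - cos(5t)·(-1,-2)).
General solution: K_1X_1 + K_2X_2.

x_1(t) = -K_1e^(4t)sin(5t) + K_1e^(4t)cos(5t) + K_2e^(4t)sin(5t) + K_2e^(4t)cos(5t), x_2(t) = -2K_1e^(4t)sin(5t) + 3K_1e^(4t)cos(5t) + 3K_2e^(4t)sin(5t) + 2K_2e^(4t)cos(5t)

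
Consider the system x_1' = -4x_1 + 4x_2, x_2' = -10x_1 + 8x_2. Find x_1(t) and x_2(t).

Coefficient matrix A = [[-4, 4], [-10, 8]].
Characteristic polynomial det(A - λI) = λ^2 - 4λ + 8 = 0.
Eigenvalues λ = 2 ± 2i (complex conjugate pair).
For λ=2+2i: an eigenvector is (-1,-2) - i(-1,-1) = (-1 + i, -2 + i).
A real fundamental pair from Re and Im of e^((2+2i)t)v: X_1 = e^(2t)(cos(2t)·(-1,-2) + sin(2t)·(-1,-1)), X_2 = e^(2t)(sin(2t)·(-1,-2) - cos(2t)·(-1,-1)).
General solution: c_1X_1 + c_2X_2.

x_1(t) = -c_1e^(2t)sin(2t) - c_1e^(2t)cos(2t) - c_2e^(2t)sin(2t) + c_2e^(2t)cos(2t), x_2(t) = -c_1e^(2t)sin(2t) - 2c_1e^(2t)cos(2t) - 2c_2e^(2t)sin(2t) + c_2e^(2t)cos(2t)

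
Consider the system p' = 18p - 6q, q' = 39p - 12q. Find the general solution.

p(t) = C_1e^(3t)sin(3t) + C_1e^(3t)cos(3t) + C_2e^(3t)sin(3t) - C_2e^(3t)cos(3t), q(t) = 3C_1e^(3t)sin(3t) + 2C_1e^(3t)cos(3t) + 2C_2e^(3t)sin(3t) - 3C_2e^(3t)cos(3t)

Coefficient matrix A = [[18, -6], [39, -12]].
Characteristic polynomial det(A - λI) = λ^2 - 6λ + 18 = 0.
Eigenvalues λ = 3 ± 3i (complex conjugate pair).
For λ=3+3i: an eigenvector is (1,2) - i(1,3) = (1 - i, 2 - 3i).
A real fundamental pair from Re and Im of e^((3+3i)t)v: X_1 = e^(3t)(cos(3t)·(1,2) + sin(3t)·(1,3)), X_2 = e^(3t)(sin(3t)·(1,2) - cos(3t)·(1,3)).
General solution: C_1X_1 + C_2X_2.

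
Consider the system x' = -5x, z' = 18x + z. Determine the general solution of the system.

x(t) = -C_1e^(-5t), z(t) = 3C_1e^(-5t) - C_2e^(t)

Coefficient matrix A = [[-5, 0], [18, 1]].
Characteristic polynomial det(A - λI) = λ^2 + 4λ - 5 = 0.
Eigenvalues λ = -5, 1.
For λ=-5: (A-λI) row 2 is [18, 6], so an eigenvector is (-1, 3).
For λ=1: (A-λI) row 1 is [-6, 0], so an eigenvector is (0, -1).
General solution: C_1e^(-5t)(-1,3) + C_2e^(t)(0,-1).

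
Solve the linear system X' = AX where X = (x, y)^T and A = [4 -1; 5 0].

x(t) = -K_1e^(2t)sin(t) + K_2e^(2t)cos(t), y(t) = -2K_1e^(2t)sin(t) + K_1e^(2t)cos(t) + K_2e^(2t)sin(t) + 2K_2e^(2t)cos(t)

Coefficient matrix A = [[4, -1], [5, 0]].
Characteristic polynomial det(A - λI) = λ^2 - 4λ + 5 = 0.
Eigenvalues λ = 2 ± i (complex conjugate pair).
For λ=2+i: an eigenvector is (0,1) - i(-1,-2) = (0 + i, 1 + 2i).
A real fundamental pair from Re and Im of e^((2+i)t)v: X_1 = e^(2t)(cos(t)·(0,1) + sin(t)·(-1,-2)), X_2 = e^(2t)(sin(t)·(0,1) - cos(t)·(-1,-2)).
General solution: K_1X_1 + K_2X_2.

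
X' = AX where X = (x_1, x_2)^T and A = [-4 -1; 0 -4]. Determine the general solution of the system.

x_1(t) = c_1e^(-4t) + c_2te^(-4t) - 3c_2e^(-4t), x_2(t) = -c_2e^(-4t)

Coefficient matrix A = [[-4, -1], [0, -4]].
Characteristic polynomial det(A - λI) = λ^2 + 8λ + 16 = 0.
Single eigenvalue λ = -4 with algebraic multiplicity 2.
Eigenvector v = (1,0); generalized eigenvector w with (A-λI)w=v is (-3,-1).
General solution: e^(-4t)[c_1·v + c_2·(t·v + w)].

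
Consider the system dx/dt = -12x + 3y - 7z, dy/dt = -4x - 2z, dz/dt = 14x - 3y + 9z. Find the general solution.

Coefficient matrix A = [[-12, 3, -7], [-4, 0, -2], [14, -3, 9]].
det(A - λI) = 0 gives eigenvalues λ = 2, -2, -3.
For λ=2: eigenvector (-1,0,2).
For λ=-2: eigenvector (1,1,-1).
For λ=-3: eigenvector (3,2,-3).
General solution: K_1e^(2t)(-1,0,2) + K_2e^(-2t)(1,1,-1) + K_3e^(-3t)(3,2,-3).

x(t) = -K_1e^(2t) + K_2e^(-2t) + 3K_3e^(-3t), y(t) = K_2e^(-2t) + 2K_3e^(-3t), z(t) = 2K_1e^(2t) - K_2e^(-2t) - 3K_3e^(-3t)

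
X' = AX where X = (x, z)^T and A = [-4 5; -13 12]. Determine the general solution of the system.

x(t) = -c_1e^(4t)sin(t) + 2c_1e^(4t)cos(t) + 2c_2e^(4t)sin(t) + c_2e^(4t)cos(t), z(t) = -2c_1e^(4t)sin(t) + 3c_1e^(4t)cos(t) + 3c_2e^(4t)sin(t) + 2c_2e^(4t)cos(t)

Coefficient matrix A = [[-4, 5], [-13, 12]].
Characteristic polynomial det(A - λI) = λ^2 - 8λ + 17 = 0.
Eigenvalues λ = 4 ± i (complex conjugate pair).
For λ=4+i: an eigenvector is (2,3) - i(-1,-2) = (2 + i, 3 + 2i).
A real fundamental pair from Re and Im of e^((4+i)t)v: X_1 = e^(4t)(cos(t)·(2,3) + sin(t)·(-1,-2)), X_2 = e^(4t)(sin(t)·(2,3) - cos(t)·(-1,-2)).
General solution: c_1X_1 + c_2X_2.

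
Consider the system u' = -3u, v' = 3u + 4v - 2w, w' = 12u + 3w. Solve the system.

u(t) = K_1e^(-3t), v(t) = -K_1e^(-3t) + K_2e^(4t) + 2K_3e^(3t), w(t) = -2K_1e^(-3t) + K_3e^(3t)

Coefficient matrix A = [[-3, 0, 0], [3, 4, -2], [12, 0, 3]].
det(A - λI) = 0 gives eigenvalues λ = -3, 4, 3.
For λ=-3: eigenvector (1,-1,-2).
For λ=4: eigenvector (0,1,0).
For λ=3: eigenvector (0,2,1).
General solution: K_1e^(-3t)(1,-1,-2) + K_2e^(4t)(0,1,0) + K_3e^(3t)(0,2,1).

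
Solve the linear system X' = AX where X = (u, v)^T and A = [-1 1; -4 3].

u(t) = -K_1e^(t) - K_2te^(t) + 2K_2e^(t), v(t) = -2K_1e^(t) - 2K_2te^(t) + 3K_2e^(t)

Coefficient matrix A = [[-1, 1], [-4, 3]].
Characteristic polynomial det(A - λI) = λ^2 - 2λ + 1 = 0.
Single eigenvalue λ = 1 with algebraic multiplicity 2.
Eigenvector v = (-1,-2); generalized eigenvector w with (A-λI)w=v is (2,3).
General solution: e^(t)[K_1·v + K_2·(t·v + w)].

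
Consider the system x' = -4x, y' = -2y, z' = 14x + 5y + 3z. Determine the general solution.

Coefficient matrix A = [[-4, 0, 0], [0, -2, 0], [14, 5, 3]].
det(A - λI) = 0 gives eigenvalues λ = 3, -2, -4.
For λ=3: eigenvector (0,0,1).
For λ=-2: eigenvector (0,1,-1).
For λ=-4: eigenvector (1,0,-2).
General solution: C_1e^(3t)(0,0,1) + C_2e^(-2t)(0,1,-1) + C_3e^(-4t)(1,0,-2).

x(t) = C_3e^(-4t), y(t) = C_2e^(-2t), z(t) = C_1e^(3t) - C_2e^(-2t) - 2C_3e^(-4t)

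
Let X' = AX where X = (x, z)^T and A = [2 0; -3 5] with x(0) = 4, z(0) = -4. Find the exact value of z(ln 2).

A = [[2,0],[-3,5]]; eigenvalues λ = 2, 5.
Eigenvectors: (-1,-1) for λ=2, (0,1) for λ=5.
From the initial condition, c_1 = -4, c_2 = -8.
z(ln 2) = (-4)(2^2)(-1) + (-8)(2^5)(1) = -240.

-240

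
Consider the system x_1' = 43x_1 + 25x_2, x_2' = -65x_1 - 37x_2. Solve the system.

Coefficient matrix A = [[43, 25], [-65, -37]].
Characteristic polynomial det(A - λI) = λ^2 - 6λ + 34 = 0.
Eigenvalues λ = 3 ± 5i (complex conjugate pair).
For λ=3+5i: an eigenvector is (-2,3) - i(-1,2) = (-2 + i, 3 - 2i).
A real fundamental pair from Re and Im of e^((3+5i)t)v: X_1 = e^(3t)(cos(5t)·(-2,3) + sin(5t)·(-1,2)), X_2 = e^(3t)(sin(5t)·(-2,3) - cos(5t)·(-1,2)).
General solution: C_1X_1 + C_2X_2.

x_1(t) = -C_1e^(3t)sin(5t) - 2C_1e^(3t)cos(5t) - 2C_2e^(3t)sin(5t) + C_2e^(3t)cos(5t), x_2(t) = 2C_1e^(3t)sin(5t) + 3C_1e^(3t)cos(5t) + 3C_2e^(3t)sin(5t) - 2C_2e^(3t)cos(5t)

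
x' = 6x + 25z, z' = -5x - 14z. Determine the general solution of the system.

Coefficient matrix A = [[6, 25], [-5, -14]].
Characteristic polynomial det(A - λI) = λ^2 + 8λ + 41 = 0.
Eigenvalues λ = -4 ± 5i (complex conjugate pair).
For λ=-4+5i: an eigenvector is (2,-1) - i(-1,0) = (2 + i, -1).
A real fundamental pair from Re and Im of e^((-4+5i)t)v: X_1 = e^(-4t)(cos(5t)·(2,-1) + sin(5t)·(-1,0)), X_2 = e^(-4t)(sin(5t)·(2,-1) - cos(5t)·(-1,0)).
General solution: K_1X_1 + K_2X_2.

x(t) = -K_1e^(-4t)sin(5t) + 2K_1e^(-4t)cos(5t) + 2K_2e^(-4t)sin(5t) + K_2e^(-4t)cos(5t), z(t) = -K_1e^(-4t)cos(5t) - K_2e^(-4t)sin(5t)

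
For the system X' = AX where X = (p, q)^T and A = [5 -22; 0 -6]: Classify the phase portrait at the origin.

A = [[5,-22],[0,-6]]; det(A-λI) = λ^2 + λ - 30.
λ = 5, -6: opposite signs.

saddle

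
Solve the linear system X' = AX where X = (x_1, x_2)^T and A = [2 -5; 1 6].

Coefficient matrix A = [[2, -5], [1, 6]].
Characteristic polynomial det(A - λI) = λ^2 - 8λ + 17 = 0.
Eigenvalues λ = 4 ± i (complex conjugate pair).
For λ=4+i: an eigenvector is (-1,0) - i(2,-1) = (-1 - 2i, 0 + i).
A real fundamental pair from Re and Im of e^((4+i)t)v: X_1 = e^(4t)(cos(t)·(-1,0) + sin(t)·(2,-1)), X_2 = e^(4t)(sin(t)·(-1,0) - cos(t)·(2,-1)).
General solution: K_1X_1 + K_2X_2.

x_1(t) = 2K_1e^(4t)sin(t) - K_1e^(4t)cos(t) - K_2e^(4t)sin(t) - 2K_2e^(4t)cos(t), x_2(t) = -K_1e^(4t)sin(t) + K_2e^(4t)cos(t)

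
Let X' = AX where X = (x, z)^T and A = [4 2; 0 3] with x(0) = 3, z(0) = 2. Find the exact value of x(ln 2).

A = [[4,2],[0,3]]; eigenvalues λ = 3, 4.
Eigenvectors: (-2,1) for λ=3, (-1,0) for λ=4.
From the initial condition, c_1 = 2, c_2 = -7.
x(ln 2) = (2)(2^3)(-2) + (-7)(2^4)(-1) = 80.

80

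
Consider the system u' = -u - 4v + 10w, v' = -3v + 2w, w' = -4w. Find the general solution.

Coefficient matrix A = [[-1, -4, 10], [0, -3, 2], [0, 0, -4]].
det(A - λI) = 0 gives eigenvalues λ = -4, -3, -1.
For λ=-4: eigenvector (-6,-2,1).
For λ=-3: eigenvector (2,1,0).
For λ=-1: eigenvector (1,0,0).
General solution: C_1e^(-4t)(-6,-2,1) + C_2e^(-3t)(2,1,0) + C_3e^(-t)(1,0,0).

u(t) = -6C_1e^(-4t) + 2C_2e^(-3t) + C_3e^(-t), v(t) = -2C_1e^(-4t) + C_2e^(-3t), w(t) = C_1e^(-4t)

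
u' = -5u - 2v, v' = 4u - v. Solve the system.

Coefficient matrix A = [[-5, -2], [4, -1]].
Characteristic polynomial det(A - λI) = λ^2 + 6λ + 13 = 0.
Eigenvalues λ = -3 ± 2i (complex conjugate pair).
For λ=-3+2i: an eigenvector is (0,-1) - i(1,-1) = (0 - i, -1 + i).
A real fundamental pair from Re and Im of e^((-3+2i)t)v: X_1 = e^(-3t)(cos(2t)·(0,-1) + sin(2t)·(1,-1)), X_2 = e^(-3t)(sin(2t)·(0,-1) - cos(2t)·(1,-1)).
General solution: C_1X_1 + C_2X_2.

u(t) = C_1e^(-3t)sin(2t) - C_2e^(-3t)cos(2t), v(t) = -C_1e^(-3t)sin(2t) - C_1e^(-3t)cos(2t) - C_2e^(-3t)sin(2t) + C_2e^(-3t)cos(2t)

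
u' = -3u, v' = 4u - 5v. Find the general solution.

Coefficient matrix A = [[-3, 0], [4, -5]].
Characteristic polynomial det(A - λI) = λ^2 + 8λ + 15 = 0.
Eigenvalues λ = -5, -3.
For λ=-5: (A-λI) row 1 is [2, 0], so an eigenvector is (0, 1).
For λ=-3: (A-λI) row 2 is [4, -2], so an eigenvector is (1, 2).
General solution: c_1e^(-5t)(0,1) + c_2e^(-3t)(1,2).

u(t) = c_2e^(-3t), v(t) = c_1e^(-5t) + 2c_2e^(-3t)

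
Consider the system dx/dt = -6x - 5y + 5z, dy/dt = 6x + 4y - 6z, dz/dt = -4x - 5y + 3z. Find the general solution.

x(t) = -C_1e^(4t) + C_2e^(-t), y(t) = C_1e^(4t) + C_3e^(-2t), z(t) = -C_1e^(4t) + C_2e^(-t) + C_3e^(-2t)

Coefficient matrix A = [[-6, -5, 5], [6, 4, -6], [-4, -5, 3]].
det(A - λI) = 0 gives eigenvalues λ = 4, -1, -2.
For λ=4: eigenvector (-1,1,-1).
For λ=-1: eigenvector (1,0,1).
For λ=-2: eigenvector (0,1,1).
General solution: C_1e^(4t)(-1,1,-1) + C_2e^(-t)(1,0,1) + C_3e^(-2t)(0,1,1).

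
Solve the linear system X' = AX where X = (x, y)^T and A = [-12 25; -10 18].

Coefficient matrix A = [[-12, 25], [-10, 18]].
Characteristic polynomial det(A - λI) = λ^2 - 6λ + 34 = 0.
Eigenvalues λ = 3 ± 5i (complex conjugate pair).
For λ=3+5i: an eigenvector is (-1,-1) - i(-2,-1) = (-1 + 2i, -1 + i).
A real fundamental pair from Re and Im of e^((3+5i)t)v: X_1 = e^(3t)(cos(5t)·(-1,-1) + sin(5t)·(-2,-1)), X_2 = e^(3t)(sin(5t)·(-1,-1) - cos(5t)·(-2,-1)).
General solution: C_1X_1 + C_2X_2.

x(t) = -2C_1e^(3t)sin(5t) - C_1e^(3t)cos(5t) - C_2e^(3t)sin(5t) + 2C_2e^(3t)cos(5t), y(t) = -C_1e^(3t)sin(5t) - C_1e^(3t)cos(5t) - C_2e^(3t)sin(5t) + C_2e^(3t)cos(5t)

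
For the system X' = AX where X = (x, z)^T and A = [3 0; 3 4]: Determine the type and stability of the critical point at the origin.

unstable node

A = [[3,0],[3,4]]; det(A-λI) = λ^2 - 7λ + 12.
λ = 3, 4: both positive.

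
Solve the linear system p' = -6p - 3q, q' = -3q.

p(t) = -K_1e^(-6t) - K_2e^(-3t), q(t) = K_2e^(-3t)

Coefficient matrix A = [[-6, -3], [0, -3]].
Characteristic polynomial det(A - λI) = λ^2 + 9λ + 18 = 0.
Eigenvalues λ = -6, -3.
For λ=-6: (A-λI) row 1 is [0, -3], so an eigenvector is (-1, 0).
For λ=-3: (A-λI) row 1 is [-3, -3], so an eigenvector is (-1, 1).
General solution: K_1e^(-6t)(-1,0) + K_2e^(-3t)(-1,1).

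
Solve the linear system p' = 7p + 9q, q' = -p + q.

Coefficient matrix A = [[7, 9], [-1, 1]].
Characteristic polynomial det(A - λI) = λ^2 - 8λ + 16 = 0.
Single eigenvalue λ = 4 with algebraic multiplicity 2.
Eigenvector v = (3,-1); generalized eigenvector w with (A-λI)w=v is (-2,1).
General solution: e^(4t)[c_1·v + c_2·(t·v + w)].

p(t) = 3c_1e^(4t) + 3c_2te^(4t) - 2c_2e^(4t), q(t) = -c_1e^(4t) - c_2te^(4t) + c_2e^(4t)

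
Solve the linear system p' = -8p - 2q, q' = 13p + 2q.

p(t) = -C_1e^(-3t)sin(t) + C_1e^(-3t)cos(t) + C_2e^(-3t)sin(t) + C_2e^(-3t)cos(t), q(t) = 3C_1e^(-3t)sin(t) - 2C_1e^(-3t)cos(t) - 2C_2e^(-3t)sin(t) - 3C_2e^(-3t)cos(t)

Coefficient matrix A = [[-8, -2], [13, 2]].
Characteristic polynomial det(A - λI) = λ^2 + 6λ + 10 = 0.
Eigenvalues λ = -3 ± i (complex conjugate pair).
For λ=-3+i: an eigenvector is (1,-2) - i(-1,3) = (1 + i, -2 - 3i).
A real fundamental pair from Re and Im of e^((-3+i)t)v: X_1 = e^(-3t)(cos(t)·(1,-2) + sin(t)·(-1,3)), X_2 = e^(-3t)(sin(t)·(1,-2) - cos(t)·(-1,3)).
General solution: C_1X_1 + C_2X_2.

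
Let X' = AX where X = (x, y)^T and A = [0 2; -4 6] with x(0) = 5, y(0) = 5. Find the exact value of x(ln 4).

A = [[0,2],[-4,6]]; eigenvalues λ = 2, 4.
Eigenvectors: (-1,-1) for λ=2, (1,2) for λ=4.
From the initial condition, c_1 = -5, c_2 = 0.
x(ln 4) = (-5)(4^2)(-1) + (0)(4^4)(1) = 80.

80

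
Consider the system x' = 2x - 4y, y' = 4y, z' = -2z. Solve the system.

Coefficient matrix A = [[2, -4, 0], [0, 4, 0], [0, 0, -2]].
det(A - λI) = 0 gives eigenvalues λ = -2, 4, 2.
For λ=-2: eigenvector (0,0,1).
For λ=4: eigenvector (-2,1,0).
For λ=2: eigenvector (1,0,0).
General solution: K_1e^(-2t)(0,0,1) + K_2e^(4t)(-2,1,0) + K_3e^(2t)(1,0,0).

x(t) = -2K_2e^(4t) + K_3e^(2t), y(t) = K_2e^(4t), z(t) = K_1e^(-2t)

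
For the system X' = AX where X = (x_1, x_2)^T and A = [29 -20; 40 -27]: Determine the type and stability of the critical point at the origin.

A = [[29,-20],[40,-27]]; det(A-λI) = λ^2 - 2λ + 17.
λ = 1 ± 4i: positive real part.

unstable spiral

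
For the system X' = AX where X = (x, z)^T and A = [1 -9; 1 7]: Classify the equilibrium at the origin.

unstable improper node

A = [[1,-9],[1,7]]; det(A-λI) = λ^2 - 8λ + 16.
repeated λ = 4 with a single eigenvector.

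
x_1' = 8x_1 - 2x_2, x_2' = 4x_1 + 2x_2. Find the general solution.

x_1(t) = c_1e^(4t) + c_2e^(6t), x_2(t) = 2c_1e^(4t) + c_2e^(6t)

Coefficient matrix A = [[8, -2], [4, 2]].
Characteristic polynomial det(A - λI) = λ^2 - 10λ + 24 = 0.
Eigenvalues λ = 4, 6.
For λ=4: (A-λI) row 1 is [4, -2], so an eigenvector is (1, 2).
For λ=6: (A-λI) row 1 is [2, -2], so an eigenvector is (1, 1).
General solution: c_1e^(4t)(1,2) + c_2e^(6t)(1,1).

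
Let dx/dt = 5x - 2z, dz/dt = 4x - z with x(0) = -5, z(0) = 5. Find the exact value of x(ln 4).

-920

A = [[5,-2],[4,-1]]; eigenvalues λ = 1, 3.
Eigenvectors: (1,2) for λ=1, (-1,-1) for λ=3.
From the initial condition, c_1 = 10, c_2 = 15.
x(ln 4) = (10)(4^1)(1) + (15)(4^3)(-1) = -920.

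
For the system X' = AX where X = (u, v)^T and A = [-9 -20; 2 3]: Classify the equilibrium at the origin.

A = [[-9,-20],[2,3]]; det(A-λI) = λ^2 + 6λ + 13.
λ = -3 ± 2i: negative real part.

stable spiral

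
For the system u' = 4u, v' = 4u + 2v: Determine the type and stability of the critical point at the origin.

A = [[4,0],[4,2]]; det(A-λI) = λ^2 - 6λ + 8.
λ = 4, 2: both positive.

unstable node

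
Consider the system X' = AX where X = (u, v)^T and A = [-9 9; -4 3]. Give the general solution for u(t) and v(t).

u(t) = 3C_1e^(-3t) + 3C_2te^(-3t) - 2C_2e^(-3t), v(t) = 2C_1e^(-3t) + 2C_2te^(-3t) - C_2e^(-3t)

Coefficient matrix A = [[-9, 9], [-4, 3]].
Characteristic polynomial det(A - λI) = λ^2 + 6λ + 9 = 0.
Single eigenvalue λ = -3 with algebraic multiplicity 2.
Eigenvector v = (3,2); generalized eigenvector w with (A-λI)w=v is (-2,-1).
General solution: e^(-3t)[C_1·v + C_2·(t·v + w)].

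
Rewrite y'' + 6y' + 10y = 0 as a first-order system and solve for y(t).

Let x_1 = y, x_2 = y'. Then x_1' = x_2 and x_2' = -10x_1 - 6x_2.
A = [[0,1],[-10,-6]]; det(A-λI) = λ^2 + 6λ + 10.
Eigenvalues λ = -3 ± i.

y(t) = C_1e^(-3t)cos(t) + C_2e^(-3t)sin(t)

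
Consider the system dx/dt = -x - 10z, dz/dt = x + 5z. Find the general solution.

x(t) = 3C_1e^(2t)sin(t) - C_1e^(2t)cos(t) - C_2e^(2t)sin(t) - 3C_2e^(2t)cos(t), z(t) = -C_1e^(2t)sin(t) + C_2e^(2t)cos(t)

Coefficient matrix A = [[-1, -10], [1, 5]].
Characteristic polynomial det(A - λI) = λ^2 - 4λ + 5 = 0.
Eigenvalues λ = 2 ± i (complex conjugate pair).
For λ=2+i: an eigenvector is (-1,0) - i(3,-1) = (-1 - 3i, 0 + i).
A real fundamental pair from Re and Im of e^((2+i)t)v: X_1 = e^(2t)(cos(t)·(-1,0) + sin(t)·(3,-1)), X_2 = e^(2t)(sin(t)·(-1,0) - cos(t)·(3,-1)).
General solution: C_1X_1 + C_2X_2.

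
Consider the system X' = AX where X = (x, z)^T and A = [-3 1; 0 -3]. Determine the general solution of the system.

x(t) = c_1e^(-3t) + c_2te^(-3t) - 3c_2e^(-3t), z(t) = c_2e^(-3t)

Coefficient matrix A = [[-3, 1], [0, -3]].
Characteristic polynomial det(A - λI) = λ^2 + 6λ + 9 = 0.
Single eigenvalue λ = -3 with algebraic multiplicity 2.
Eigenvector v = (1,0); generalized eigenvector w with (A-λI)w=v is (-3,1).
General solution: e^(-3t)[c_1·v + c_2·(t·v + w)].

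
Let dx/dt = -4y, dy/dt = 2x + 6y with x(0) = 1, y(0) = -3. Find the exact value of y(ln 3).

-387

A = [[0,-4],[2,6]]; eigenvalues λ = 2, 4.
Eigenvectors: (-2,1) for λ=2, (-1,1) for λ=4.
From the initial condition, c_1 = 2, c_2 = -5.
y(ln 3) = (2)(3^2)(1) + (-5)(3^4)(1) = -387.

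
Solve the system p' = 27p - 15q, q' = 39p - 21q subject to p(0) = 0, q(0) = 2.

p(t) = -10e^(3t)sin(3t), q(t) = -16e^(3t)sin(3t) + 2e^(3t)cos(3t)

Coefficient matrix A = [[27, -15], [39, -21]].
Characteristic polynomial det(A - λI) = λ^2 - 6λ + 18 = 0.
Eigenvalues λ = 3 ± 3i (complex conjugate pair).
For λ=3+3i: an eigenvector is (2,3) - i(1,2) = (2 - i, 3 - 2i).
A real fundamental pair from Re and Im of e^((3+3i)t)v: X_1 = e^(3t)(cos(3t)·(2,3) + sin(3t)·(1,2)), X_2 = e^(3t)(sin(3t)·(2,3) - cos(3t)·(1,2)).
General solution: K_1X_1 + K_2X_2.
Applying p(0)=0, q(0)=2 gives K_1=-2, K_2=-4.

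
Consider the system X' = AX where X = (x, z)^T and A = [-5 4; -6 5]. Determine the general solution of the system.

x(t) = 2c_1e^(t) + c_2e^(-t), z(t) = 3c_1e^(t) + c_2e^(-t)

Coefficient matrix A = [[-5, 4], [-6, 5]].
Characteristic polynomial det(A - λI) = λ^2 - 1 = 0.
Eigenvalues λ = 1, -1.
For λ=1: (A-λI) row 1 is [-6, 4], so an eigenvector is (2, 3).
For λ=-1: (A-λI) row 1 is [-4, 4], so an eigenvector is (1, 1).
General solution: c_1e^(t)(2,3) + c_2e^(-t)(1,1).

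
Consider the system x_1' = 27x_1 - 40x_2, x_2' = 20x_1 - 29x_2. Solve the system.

Coefficient matrix A = [[27, -40], [20, -29]].
Characteristic polynomial det(A - λI) = λ^2 + 2λ + 17 = 0.
Eigenvalues λ = -1 ± 4i (complex conjugate pair).
For λ=-1+4i: an eigenvector is (-3,-2) - i(-1,-1) = (-3 + i, -2 + i).
A real fundamental pair from Re and Im of e^((-1+4i)t)v: X_1 = e^(-t)(cos(4t)·(-3,-2) + sin(4t)·(-1,-1)), X_2 = e^(-t)(sin(4t)·(-3,-2) - cos(4t)·(-1,-1)).
General solution: c_1X_1 + c_2X_2.

x_1(t) = -c_1e^(-t)sin(4t) - 3c_1e^(-t)cos(4t) - 3c_2e^(-t)sin(4t) + c_2e^(-t)cos(4t), x_2(t) = -c_1e^(-t)sin(4t) - 2c_1e^(-t)cos(4t) - 2c_2e^(-t)sin(4t) + c_2e^(-t)cos(4t)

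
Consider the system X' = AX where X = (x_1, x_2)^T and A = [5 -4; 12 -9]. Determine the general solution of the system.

Coefficient matrix A = [[5, -4], [12, -9]].
Characteristic polynomial det(A - λI) = λ^2 + 4λ + 3 = 0.
Eigenvalues λ = -1, -3.
For λ=-1: (A-λI) row 1 is [6, -4], so an eigenvector is (-2, -3).
For λ=-3: (A-λI) row 1 is [8, -4], so an eigenvector is (1, 2).
General solution: K_1e^(-t)(-2,-3) + K_2e^(-3t)(1,2).

x_1(t) = -2K_1e^(-t) + K_2e^(-3t), x_2(t) = -3K_1e^(-t) + 2K_2e^(-3t)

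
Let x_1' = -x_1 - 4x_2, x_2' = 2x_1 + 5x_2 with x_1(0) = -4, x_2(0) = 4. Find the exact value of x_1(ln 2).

A = [[-1,-4],[2,5]]; eigenvalues λ = 3, 1.
Eigenvectors: (1,-1) for λ=3, (-2,1) for λ=1.
From the initial condition, c_1 = -4, c_2 = 0.
x_1(ln 2) = (-4)(2^3)(1) + (0)(2^1)(-2) = -32.

-32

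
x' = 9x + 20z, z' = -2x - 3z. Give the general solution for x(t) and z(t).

Coefficient matrix A = [[9, 20], [-2, -3]].
Characteristic polynomial det(A - λI) = λ^2 - 6λ + 13 = 0.
Eigenvalues λ = 3 ± 2i (complex conjugate pair).
For λ=3+2i: an eigenvector is (-1,0) - i(-3,1) = (-1 + 3i, 0 - i).
A real fundamental pair from Re and Im of e^((3+2i)t)v: X_1 = e^(3t)(cos(2t)·(-1,0) + sin(2t)·(-3,1)), X_2 = e^(3t)(sin(2t)·(-1,0) - cos(2t)·(-3,1)).
General solution: c_1X_1 + c_2X_2.

x(t) = -3c_1e^(3t)sin(2t) - c_1e^(3t)cos(2t) - c_2e^(3t)sin(2t) + 3c_2e^(3t)cos(2t), z(t) = c_1e^(3t)sin(2t) - c_2e^(3t)cos(2t)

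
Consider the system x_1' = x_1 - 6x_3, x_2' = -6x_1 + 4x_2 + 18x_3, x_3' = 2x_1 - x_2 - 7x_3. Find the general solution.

x_1(t) = 3c_1e^(-t) + 2c_2e^(-2t) + c_3e^(t), x_2(t) = -c_2e^(-2t) + 2c_3e^(t), x_3(t) = c_1e^(-t) + c_2e^(-2t)

Coefficient matrix A = [[1, 0, -6], [-6, 4, 18], [2, -1, -7]].
det(A - λI) = 0 gives eigenvalues λ = -1, -2, 1.
For λ=-1: eigenvector (3,0,1).
For λ=-2: eigenvector (2,-1,1).
For λ=1: eigenvector (1,2,0).
General solution: c_1e^(-t)(3,0,1) + c_2e^(-2t)(2,-1,1) + c_3e^(t)(1,2,0).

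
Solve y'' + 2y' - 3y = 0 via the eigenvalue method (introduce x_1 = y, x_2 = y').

Let x_1 = y, x_2 = y'. Then x_1' = x_2 and x_2' = 3x_1 - 2x_2.
A = [[0,1],[3,-2]]; det(A-λI) = λ^2 + 2λ - 3.
Eigenvalues λ = -3, 1 with eigenvectors (1,-3), (1,1).

y(t) = c_1e^(-3t) + c_2e^(t)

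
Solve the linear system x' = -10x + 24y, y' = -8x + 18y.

x(t) = 3K_1e^(6t) + 2K_2e^(2t), y(t) = 2K_1e^(6t) + K_2e^(2t)

Coefficient matrix A = [[-10, 24], [-8, 18]].
Characteristic polynomial det(A - λI) = λ^2 - 8λ + 12 = 0.
Eigenvalues λ = 6, 2.
For λ=6: (A-λI) row 1 is [-16, 24], so an eigenvector is (3, 2).
For λ=2: (A-λI) row 1 is [-12, 24], so an eigenvector is (2, 1).
General solution: K_1e^(6t)(3,2) + K_2e^(2t)(2,1).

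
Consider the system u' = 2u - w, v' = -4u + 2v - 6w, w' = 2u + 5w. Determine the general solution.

u(t) = K_1e^(3t) - K_3e^(4t), v(t) = 2K_1e^(3t) + K_2e^(2t) - 4K_3e^(4t), w(t) = -K_1e^(3t) + 2K_3e^(4t)

Coefficient matrix A = [[2, 0, -1], [-4, 2, -6], [2, 0, 5]].
det(A - λI) = 0 gives eigenvalues λ = 3, 2, 4.
For λ=3: eigenvector (1,2,-1).
For λ=2: eigenvector (0,1,0).
For λ=4: eigenvector (-1,-4,2).
General solution: K_1e^(3t)(1,2,-1) + K_2e^(2t)(0,1,0) + K_3e^(4t)(-1,-4,2).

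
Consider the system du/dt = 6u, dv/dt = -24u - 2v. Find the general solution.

u(t) = -K_1e^(6t), v(t) = 3K_1e^(6t) - K_2e^(-2t)

Coefficient matrix A = [[6, 0], [-24, -2]].
Characteristic polynomial det(A - λI) = λ^2 - 4λ - 12 = 0.
Eigenvalues λ = 6, -2.
For λ=6: (A-λI) row 2 is [-24, -8], so an eigenvector is (-1, 3).
For λ=-2: (A-λI) row 1 is [8, 0], so an eigenvector is (0, -1).
General solution: K_1e^(6t)(-1,3) + K_2e^(-2t)(0,-1).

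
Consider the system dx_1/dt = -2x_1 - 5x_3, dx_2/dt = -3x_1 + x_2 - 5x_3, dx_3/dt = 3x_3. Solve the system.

Coefficient matrix A = [[-2, 0, -5], [-3, 1, -5], [0, 0, 3]].
det(A - λI) = 0 gives eigenvalues λ = -2, 1, 3.
For λ=-2: eigenvector (1,1,0).
For λ=1: eigenvector (0,1,0).
For λ=3: eigenvector (-1,-1,1).
General solution: K_1e^(-2t)(1,1,0) + K_2e^(t)(0,1,0) + K_3e^(3t)(-1,-1,1).

x_1(t) = K_1e^(-2t) - K_3e^(3t), x_2(t) = K_1e^(-2t) + K_2e^(t) - K_3e^(3t), x_3(t) = K_3e^(3t)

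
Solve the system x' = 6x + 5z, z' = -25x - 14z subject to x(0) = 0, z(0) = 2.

x(t) = 2e^(-4t)sin(5t), z(t) = -4e^(-4t)sin(5t) + 2e^(-4t)cos(5t)

Coefficient matrix A = [[6, 5], [-25, -14]].
Characteristic polynomial det(A - λI) = λ^2 + 8λ + 41 = 0.
Eigenvalues λ = -4 ± 5i (complex conjugate pair).
For λ=-4+5i: an eigenvector is (1,-2) - i(0,-1) = (1, -2 + i).
A real fundamental pair from Re and Im of e^((-4+5i)t)v: X_1 = e^(-4t)(cos(5t)·(1,-2) + sin(5t)·(0,-1)), X_2 = e^(-4t)(sin(5t)·(1,-2) - cos(5t)·(0,-1)).
General solution: K_1X_1 + K_2X_2.
Applying x(0)=0, z(0)=2 gives K_1=0, K_2=2.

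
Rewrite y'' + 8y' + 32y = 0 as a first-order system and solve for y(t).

y(t) = c_1e^(-4t)cos(4t) + c_2e^(-4t)sin(4t)

Let x_1 = y, x_2 = y'. Then x_1' = x_2 and x_2' = -32x_1 - 8x_2.
A = [[0,1],[-32,-8]]; det(A-λI) = λ^2 + 8λ + 32.
Eigenvalues λ = -4 ± 4i.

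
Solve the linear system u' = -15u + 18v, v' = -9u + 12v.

u(t) = 2K_1e^(-6t) - K_2e^(3t), v(t) = K_1e^(-6t) - K_2e^(3t)

Coefficient matrix A = [[-15, 18], [-9, 12]].
Characteristic polynomial det(A - λI) = λ^2 + 3λ - 18 = 0.
Eigenvalues λ = -6, 3.
For λ=-6: (A-λI) row 1 is [-9, 18], so an eigenvector is (2, 1).
For λ=3: (A-λI) row 1 is [-18, 18], so an eigenvector is (-1, -1).
General solution: K_1e^(-6t)(2,1) + K_2e^(3t)(-1,-1).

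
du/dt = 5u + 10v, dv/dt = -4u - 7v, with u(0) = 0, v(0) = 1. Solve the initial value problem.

Coefficient matrix A = [[5, 10], [-4, -7]].
Characteristic polynomial det(A - λI) = λ^2 + 2λ + 5 = 0.
Eigenvalues λ = -1 ± 2i (complex conjugate pair).
For λ=-1+2i: an eigenvector is (-2,1) - i(-1,1) = (-2 + i, 1 - i).
A real fundamental pair from Re and Im of e^((-1+2i)t)v: X_1 = e^(-t)(cos(2t)·(-2,1) + sin(2t)·(-1,1)), X_2 = e^(-t)(sin(2t)·(-2,1) - cos(2t)·(-1,1)).
General solution: C_1X_1 + C_2X_2.
Applying u(0)=0, v(0)=1 gives C_1=-1, C_2=-2.

u(t) = 5e^(-t)sin(2t), v(t) = -3e^(-t)sin(2t) + e^(-t)cos(2t)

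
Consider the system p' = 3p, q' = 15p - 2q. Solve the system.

p(t) = C_2e^(3t), q(t) = -C_1e^(-2t) + 3C_2e^(3t)

Coefficient matrix A = [[3, 0], [15, -2]].
Characteristic polynomial det(A - λI) = λ^2 - λ - 6 = 0.
Eigenvalues λ = -2, 3.
For λ=-2: (A-λI) row 1 is [5, 0], so an eigenvector is (0, -1).
For λ=3: (A-λI) row 2 is [15, -5], so an eigenvector is (1, 3).
General solution: C_1e^(-2t)(0,-1) + C_2e^(3t)(1,3).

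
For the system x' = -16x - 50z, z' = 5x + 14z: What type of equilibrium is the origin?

A = [[-16,-50],[5,14]]; det(A-λI) = λ^2 + 2λ + 26.
λ = -1 ± 5i: negative real part.

stable spiral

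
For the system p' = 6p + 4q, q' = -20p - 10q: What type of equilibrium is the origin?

A = [[6,4],[-20,-10]]; det(A-λI) = λ^2 + 4λ + 20.
λ = -2 ± 4i: negative real part.

stable spiral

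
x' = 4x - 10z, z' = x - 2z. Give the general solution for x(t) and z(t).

Coefficient matrix A = [[4, -10], [1, -2]].
Characteristic polynomial det(A - λI) = λ^2 - 2λ + 2 = 0.
Eigenvalues λ = 1 ± i (complex conjugate pair).
For λ=1+i: an eigenvector is (-1,0) - i(-3,-1) = (-1 + 3i, 0 + i).
A real fundamental pair from Re and Im of e^((1+i)t)v: X_1 = e^(t)(cos(t)·(-1,0) + sin(t)·(-3,-1)), X_2 = e^(t)(sin(t)·(-1,0) - cos(t)·(-3,-1)).
General solution: K_1X_1 + K_2X_2.

x(t) = -3K_1e^(t)sin(t) - K_1e^(t)cos(t) - K_2e^(t)sin(t) + 3K_2e^(t)cos(t), z(t) = -K_1e^(t)sin(t) + K_2e^(t)cos(t)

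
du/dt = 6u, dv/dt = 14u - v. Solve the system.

Coefficient matrix A = [[6, 0], [14, -1]].
Characteristic polynomial det(A - λI) = λ^2 - 5λ - 6 = 0.
Eigenvalues λ = -1, 6.
For λ=-1: (A-λI) row 1 is [7, 0], so an eigenvector is (0, 1).
For λ=6: (A-λI) row 2 is [14, -7], so an eigenvector is (-1, -2).
General solution: C_1e^(-t)(0,1) + C_2e^(6t)(-1,-2).

u(t) = -C_2e^(6t), v(t) = C_1e^(-t) - 2C_2e^(6t)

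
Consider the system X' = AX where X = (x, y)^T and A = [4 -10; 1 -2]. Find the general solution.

Coefficient matrix A = [[4, -10], [1, -2]].
Characteristic polynomial det(A - λI) = λ^2 - 2λ + 2 = 0.
Eigenvalues λ = 1 ± i (complex conjugate pair).
For λ=1+i: an eigenvector is (-3,-1) - i(1,0) = (-3 - i, -1).
A real fundamental pair from Re and Im of e^((1+i)t)v: X_1 = e^(t)(cos(t)·(-3,-1) + sin(t)·(1,0)), X_2 = e^(t)(sin(t)·(-3,-1) - cos(t)·(1,0)).
General solution: C_1X_1 + C_2X_2.

x(t) = C_1e^(t)sin(t) - 3C_1e^(t)cos(t) - 3C_2e^(t)sin(t) - C_2e^(t)cos(t), y(t) = -C_1e^(t)cos(t) - C_2e^(t)sin(t)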